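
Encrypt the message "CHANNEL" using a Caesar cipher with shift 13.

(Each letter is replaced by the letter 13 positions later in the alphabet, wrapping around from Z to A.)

Step 1: For each letter, shift forward by 13 positions (mod 26).
  C (position 2) -> position (2+13) mod 26 = 15 -> P
  H (position 7) -> position (7+13) mod 26 = 20 -> U
  A (position 0) -> position (0+13) mod 26 = 13 -> N
  N (position 13) -> position (13+13) mod 26 = 0 -> A
  N (position 13) -> position (13+13) mod 26 = 0 -> A
  E (position 4) -> position (4+13) mod 26 = 17 -> R
  L (position 11) -> position (11+13) mod 26 = 24 -> Y
Result: PUNAARY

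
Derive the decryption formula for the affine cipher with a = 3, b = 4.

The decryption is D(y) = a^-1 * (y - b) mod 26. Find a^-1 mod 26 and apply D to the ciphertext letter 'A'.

Step 1: Find a^-1, the modular inverse of 3 mod 26.
Step 2: We need 3 * a^-1 = 1 (mod 26).
Step 3: 3 * 9 = 27 = 1 * 26 + 1, so a^-1 = 9.
Step 4: D(y) = 9(y - 4) mod 26.
Step 5: Apply to 'A' (y = 0): D(0) = 9 * (0 - 4) mod 26 = 9 * -4 mod 26 = 16 -> 'Q'.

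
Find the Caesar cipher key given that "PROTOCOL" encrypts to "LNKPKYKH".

Step 1: Compare first letters: P (position 15) -> L (position 11).
Step 2: Shift = (11 - 15) mod 26 = 22.
The shift value is 22.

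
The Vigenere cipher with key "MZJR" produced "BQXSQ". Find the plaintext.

Step 1: Extend key: MZJRM
Step 2: Decrypt each letter (c - k) mod 26:
  B(1) - M(12) = (1-12) mod 26 = 15 = P
  Q(16) - Z(25) = (16-25) mod 26 = 17 = R
  X(23) - J(9) = (23-9) mod 26 = 14 = O
  S(18) - R(17) = (18-17) mod 26 = 1 = B
  Q(16) - M(12) = (16-12) mod 26 = 4 = E
Plaintext: PROBE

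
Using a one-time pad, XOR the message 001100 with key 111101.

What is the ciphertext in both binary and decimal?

Step 1: Write out the XOR operation bit by bit:
  Message: 001100
  Key:     111101
  XOR:     110001
Step 2: Convert to decimal: 110001 = 49.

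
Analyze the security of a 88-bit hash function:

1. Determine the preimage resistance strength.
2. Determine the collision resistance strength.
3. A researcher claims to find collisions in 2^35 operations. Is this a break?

Step 1: Preimage resistance requires brute-force of 2^88 operations.
Step 2: Collision resistance (birthday bound) = 2^(88/2) = 2^44.
Step 3: The claimed attack costs 2^35 operations.
Step 4: Since 2^35 < 2^44, the claimed attack beats the generic birthday bound, so collision resistance is broken.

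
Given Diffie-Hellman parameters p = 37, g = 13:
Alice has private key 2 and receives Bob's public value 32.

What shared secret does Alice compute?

Step 1: s = B^a mod p = 32^2 mod 37.
  32^1 mod 37 = 32
  32^2 mod 37 = (32 * 32) mod 37 = 25
Result: shared secret = 25.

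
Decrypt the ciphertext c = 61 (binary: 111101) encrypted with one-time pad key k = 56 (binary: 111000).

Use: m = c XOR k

Step 1: XOR ciphertext with key:
  Ciphertext: 111101
  Key:        111000
  XOR:        000101
Step 2: Plaintext = 000101 = 5 in decimal.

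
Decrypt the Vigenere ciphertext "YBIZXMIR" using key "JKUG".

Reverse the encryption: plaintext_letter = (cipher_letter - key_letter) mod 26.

Step 1: Extend key: JKUGJKUG
Step 2: Decrypt each letter (c - k) mod 26:
  Y(24) - J(9) = (24-9) mod 26 = 15 = P
  B(1) - K(10) = (1-10) mod 26 = 17 = R
  I(8) - U(20) = (8-20) mod 26 = 14 = O
  Z(25) - G(6) = (25-6) mod 26 = 19 = T
  X(23) - J(9) = (23-9) mod 26 = 14 = O
  M(12) - K(10) = (12-10) mod 26 = 2 = C
  I(8) - U(20) = (8-20) mod 26 = 14 = O
  R(17) - G(6) = (17-6) mod 26 = 11 = L
Plaintext: PROTOCOL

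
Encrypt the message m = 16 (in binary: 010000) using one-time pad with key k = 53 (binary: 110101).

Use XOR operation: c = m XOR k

Step 1: Write out the XOR operation bit by bit:
  Message: 010000
  Key:     110101
  XOR:     100101
Step 2: Convert to decimal: 100101 = 37.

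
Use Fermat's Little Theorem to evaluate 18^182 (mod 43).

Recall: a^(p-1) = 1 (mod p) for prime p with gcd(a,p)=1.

Step 1: Since 43 is prime, by Fermat's Little Theorem: 18^42 = 1 (mod 43).
Step 2: Reduce exponent: 182 mod 42 = 14.
Step 3: So 18^182 = 18^14 (mod 43).
Step 4: 18^14 mod 43 = 6.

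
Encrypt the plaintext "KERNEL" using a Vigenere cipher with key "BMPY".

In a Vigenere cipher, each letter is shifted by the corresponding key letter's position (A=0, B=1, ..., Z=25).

Step 1: Repeat key to match plaintext length:
  Plaintext: KERNEL
  Key:       BMPYBM
Step 2: Encrypt each letter:
  K(10) + B(1) = (10+1) mod 26 = 11 = L
  E(4) + M(12) = (4+12) mod 26 = 16 = Q
  R(17) + P(15) = (17+15) mod 26 = 6 = G
  N(13) + Y(24) = (13+24) mod 26 = 11 = L
  E(4) + B(1) = (4+1) mod 26 = 5 = F
  L(11) + M(12) = (11+12) mod 26 = 23 = X
Ciphertext: LQGLFX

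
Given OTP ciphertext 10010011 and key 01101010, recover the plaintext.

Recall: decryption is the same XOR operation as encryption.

Step 1: XOR ciphertext with key:
  Ciphertext: 10010011
  Key:        01101010
  XOR:        11111001
Step 2: Plaintext = 11111001 = 249 in decimal.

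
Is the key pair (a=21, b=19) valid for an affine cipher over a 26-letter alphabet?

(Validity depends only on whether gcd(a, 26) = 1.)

Step 1: Compute gcd(21, 26).
Step 2: gcd(21, 26) = 1.
Since gcd = 1, 21 is coprime with 26, so it is a valid key.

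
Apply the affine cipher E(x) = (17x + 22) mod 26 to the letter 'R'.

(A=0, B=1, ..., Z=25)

Step 1: Convert 'R' to number: x = 17.
Step 2: E(17) = (17 * 17 + 22) mod 26 = 311 mod 26 = 25.
Step 3: Convert 25 back to letter: Z.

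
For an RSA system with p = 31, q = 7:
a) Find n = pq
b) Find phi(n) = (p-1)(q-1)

Step 1: n = p * q = 31 * 7 = 217.
Step 2: phi(n) = (p-1)(q-1) = 30 * 6 = 180.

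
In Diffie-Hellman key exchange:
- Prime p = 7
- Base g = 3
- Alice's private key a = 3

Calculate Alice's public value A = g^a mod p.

Step 1: A = g^a mod p = 3^3 mod 7.
  3^1 mod 7 = 3
  3^2 mod 7 = (3 * 3) mod 7 = 2
  3^3 mod 7 = (2 * 3) mod 7 = 6
Result: A = 6.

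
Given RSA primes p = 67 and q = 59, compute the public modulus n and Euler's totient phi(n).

Step 1: n = p * q = 67 * 59 = 3953.
Step 2: phi(n) = (p-1)(q-1) = 66 * 58 = 3828.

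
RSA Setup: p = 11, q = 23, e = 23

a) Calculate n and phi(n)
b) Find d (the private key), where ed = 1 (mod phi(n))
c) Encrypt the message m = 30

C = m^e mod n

Step 1: n = 11 * 23 = 253.
Step 2: phi(n) = (11-1)(23-1) = 10 * 22 = 220.
Step 3: Find d = 23^(-1) mod 220 = 67.
  Verify: 23 * 67 = 1541 = 1 (mod 220).
Step 4: C = 30^23 mod 253 = 237.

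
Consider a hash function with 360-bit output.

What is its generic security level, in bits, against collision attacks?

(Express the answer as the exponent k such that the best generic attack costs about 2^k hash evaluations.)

Step 1: The hash has a 360-bit output.
Step 2: Collision resistance means it should be infeasible to find any x != y with h(x) = h(y).
By the birthday bound, a generic collision search succeeds after about sqrt(2^360) = 2^(360/2) = 2^180 evaluations.
Step 3: Security level = 180 bits.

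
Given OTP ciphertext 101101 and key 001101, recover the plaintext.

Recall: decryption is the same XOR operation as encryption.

Step 1: XOR ciphertext with key:
  Ciphertext: 101101
  Key:        001101
  XOR:        100000
Step 2: Plaintext = 100000 = 32 in decimal.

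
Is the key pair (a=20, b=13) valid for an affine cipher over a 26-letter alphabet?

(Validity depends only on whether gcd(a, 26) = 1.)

Step 1: Compute gcd(20, 26).
Step 2: gcd(20, 26) = 2.
Since gcd = 2 != 1, 20 shares a common factor with 26, so it cannot be used.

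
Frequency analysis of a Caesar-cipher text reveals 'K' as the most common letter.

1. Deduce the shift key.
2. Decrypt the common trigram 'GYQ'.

Step 1: In English, 'E' is the most frequent letter (12.7%).
Step 2: The most frequent ciphertext letter is 'K' (position 10).
Step 3: Shift = (10 - 4) mod 26 = 6.
Step 4: Decrypt 'GYQ' by shifting back 6:
  G -> A
  Y -> S
  Q -> K
Step 5: 'GYQ' decrypts to 'ASK'.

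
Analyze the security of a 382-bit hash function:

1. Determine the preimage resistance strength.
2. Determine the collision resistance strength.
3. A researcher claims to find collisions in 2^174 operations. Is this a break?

Step 1: Preimage resistance requires brute-force of 2^382 operations.
Step 2: Collision resistance (birthday bound) = 2^(382/2) = 2^191.
Step 3: The claimed attack costs 2^174 operations.
Step 4: Since 2^174 < 2^191, the claimed attack beats the generic birthday bound, so collision resistance is broken.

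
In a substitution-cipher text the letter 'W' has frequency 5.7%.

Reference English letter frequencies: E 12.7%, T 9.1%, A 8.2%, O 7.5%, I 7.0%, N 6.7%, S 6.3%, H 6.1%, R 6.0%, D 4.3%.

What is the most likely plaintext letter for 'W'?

Step 1: The observed frequency is 5.7%.
Step 2: Compare with English frequencies:
  E: 12.7% (difference: 7.0%)
  T: 9.1% (difference: 3.4%)
  A: 8.2% (difference: 2.5%)
  O: 7.5% (difference: 1.8%)
  I: 7.0% (difference: 1.3%)
  N: 6.7% (difference: 1.0%)
  S: 6.3% (difference: 0.6%)
  H: 6.1% (difference: 0.4%)
  R: 6.0% (difference: 0.3%) <-- closest
  D: 4.3% (difference: 1.4%)
Step 3: 'W' most likely represents 'R' (frequency 6.0%).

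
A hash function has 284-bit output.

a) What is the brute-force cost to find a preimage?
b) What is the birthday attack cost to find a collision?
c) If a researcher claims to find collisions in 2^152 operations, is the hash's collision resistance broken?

Step 1: Preimage resistance requires brute-force of 2^284 operations.
Step 2: Collision resistance (birthday bound) = 2^(284/2) = 2^142.
Step 3: The claimed attack costs 2^152 operations.
Step 4: Since 2^152 >= 2^142, the claimed attack is no faster than the generic birthday attack, so this does not break collision resistance.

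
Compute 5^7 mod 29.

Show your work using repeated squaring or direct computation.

Step 1: Compute 5^7 mod 29 step by step, reducing modulo 29 at each step.
  5^1 mod 29 = 5
  5^2 mod 29 = (5 * 5) mod 29 = 25
  5^3 mod 29 = (25 * 5) mod 29 = 9
  5^4 mod 29 = (9 * 5) mod 29 = 16
  5^5 mod 29 = (16 * 5) mod 29 = 22
  5^6 mod 29 = (22 * 5) mod 29 = 23
  5^7 mod 29 = (23 * 5) mod 29 = 28
Step 2: Result = 28.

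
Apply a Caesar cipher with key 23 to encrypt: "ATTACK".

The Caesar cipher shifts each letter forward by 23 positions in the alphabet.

Step 1: For each letter, shift forward by 23 positions (mod 26).
  A (position 0) -> position (0+23) mod 26 = 23 -> X
  T (position 19) -> position (19+23) mod 26 = 16 -> Q
  T (position 19) -> position (19+23) mod 26 = 16 -> Q
  A (position 0) -> position (0+23) mod 26 = 23 -> X
  C (position 2) -> position (2+23) mod 26 = 25 -> Z
  K (position 10) -> position (10+23) mod 26 = 7 -> H
Result: XQQXZH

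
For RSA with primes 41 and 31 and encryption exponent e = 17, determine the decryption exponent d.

Step 1: n = 41 * 31 = 1271.
Step 2: phi(n) = 40 * 30 = 1200.
Step 3: Find d such that 17 * d = 1 (mod 1200).
Step 4: d = 17^(-1) mod 1200 = 353.
Verification: 17 * 353 = 6001 = 5 * 1200 + 1.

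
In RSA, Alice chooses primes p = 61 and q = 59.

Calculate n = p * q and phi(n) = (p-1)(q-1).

Step 1: n = p * q = 61 * 59 = 3599.
Step 2: phi(n) = (p-1)(q-1) = 60 * 58 = 3480.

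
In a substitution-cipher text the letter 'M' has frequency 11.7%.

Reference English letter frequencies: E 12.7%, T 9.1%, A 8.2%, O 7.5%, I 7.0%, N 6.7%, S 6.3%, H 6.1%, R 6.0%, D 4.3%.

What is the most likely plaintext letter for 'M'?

Step 1: The observed frequency is 11.7%.
Step 2: Compare with English frequencies:
  E: 12.7% (difference: 1.0%) <-- closest
  T: 9.1% (difference: 2.6%)
  A: 8.2% (difference: 3.5%)
  O: 7.5% (difference: 4.2%)
  I: 7.0% (difference: 4.7%)
  N: 6.7% (difference: 5.0%)
  S: 6.3% (difference: 5.4%)
  H: 6.1% (difference: 5.6%)
  R: 6.0% (difference: 5.7%)
  D: 4.3% (difference: 7.4%)
Step 3: 'M' most likely represents 'E' (frequency 12.7%).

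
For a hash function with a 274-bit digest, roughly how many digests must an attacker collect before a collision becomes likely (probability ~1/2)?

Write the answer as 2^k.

Step 1: The birthday paradox gives collision probability ~50% after sqrt(2^n) = 2^(n/2) hashes.
Step 2: For 274-bit output: 2^(274/2) = 2^137.
Step 3: Approximately 2^137 hash computations needed.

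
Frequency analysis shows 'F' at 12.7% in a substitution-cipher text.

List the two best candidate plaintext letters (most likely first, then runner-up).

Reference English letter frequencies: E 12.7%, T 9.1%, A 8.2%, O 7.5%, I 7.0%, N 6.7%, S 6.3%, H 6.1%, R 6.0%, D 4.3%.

Step 1: Observed frequency of 'F' is 12.7%.
Step 2: Compute distances to each reference frequency and sort:
  E (12.7%): difference = 0.0% <-- BEST
  T (9.1%): difference = 3.6% <-- RUNNER-UP
  A (8.2%): difference = 4.5%
  O (7.5%): difference = 5.2%
  I (7.0%): difference = 5.7%
Step 3: Most likely is 'E' (12.7%, diff 0.0%); second most likely is 'T' (9.1%, diff 3.6%).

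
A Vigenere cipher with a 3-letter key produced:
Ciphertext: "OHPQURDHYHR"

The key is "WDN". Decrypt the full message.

Step 1: Key 'WDN' has length 3. Extended key: WDNWDNWDNWD
Step 2: Decrypt each position:
  O(14) - W(22) = 18 = S
  H(7) - D(3) = 4 = E
  P(15) - N(13) = 2 = C
  Q(16) - W(22) = 20 = U
  U(20) - D(3) = 17 = R
  R(17) - N(13) = 4 = E
  D(3) - W(22) = 7 = H
  H(7) - D(3) = 4 = E
  Y(24) - N(13) = 11 = L
  H(7) - W(22) = 11 = L
  R(17) - D(3) = 14 = O
Plaintext: SECUREHELLO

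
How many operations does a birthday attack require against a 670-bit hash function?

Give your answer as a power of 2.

Step 1: The birthday paradox gives collision probability ~50% after sqrt(2^n) = 2^(n/2) hashes.
Step 2: For 670-bit output: 2^(670/2) = 2^335.
Step 3: Approximately 2^335 hash computations needed.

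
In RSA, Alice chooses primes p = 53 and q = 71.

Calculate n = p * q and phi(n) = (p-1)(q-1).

Step 1: n = p * q = 53 * 71 = 3763.
Step 2: phi(n) = (p-1)(q-1) = 52 * 70 = 3640.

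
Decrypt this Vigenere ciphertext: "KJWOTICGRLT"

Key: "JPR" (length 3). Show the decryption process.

Step 1: Key 'JPR' has length 3. Extended key: JPRJPRJPRJP
Step 2: Decrypt each position:
  K(10) - J(9) = 1 = B
  J(9) - P(15) = 20 = U
  W(22) - R(17) = 5 = F
  O(14) - J(9) = 5 = F
  T(19) - P(15) = 4 = E
  I(8) - R(17) = 17 = R
  C(2) - J(9) = 19 = T
  G(6) - P(15) = 17 = R
  R(17) - R(17) = 0 = A
  L(11) - J(9) = 2 = C
  T(19) - P(15) = 4 = E
Plaintext: BUFFERTRACE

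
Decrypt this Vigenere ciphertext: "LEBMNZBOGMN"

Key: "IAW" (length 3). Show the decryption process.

Step 1: Key 'IAW' has length 3. Extended key: IAWIAWIAWIA
Step 2: Decrypt each position:
  L(11) - I(8) = 3 = D
  E(4) - A(0) = 4 = E
  B(1) - W(22) = 5 = F
  M(12) - I(8) = 4 = E
  N(13) - A(0) = 13 = N
  Z(25) - W(22) = 3 = D
  B(1) - I(8) = 19 = T
  O(14) - A(0) = 14 = O
  G(6) - W(22) = 10 = K
  M(12) - I(8) = 4 = E
  N(13) - A(0) = 13 = N
Plaintext: DEFENDTOKEN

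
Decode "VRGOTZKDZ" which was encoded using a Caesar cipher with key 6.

Step 1: Reverse the shift by subtracting 6 from each letter position.
  V (position 21) -> position (21-6) mod 26 = 15 -> P
  R (position 17) -> position (17-6) mod 26 = 11 -> L
  G (position 6) -> position (6-6) mod 26 = 0 -> A
  O (position 14) -> position (14-6) mod 26 = 8 -> I
  T (position 19) -> position (19-6) mod 26 = 13 -> N
  Z (position 25) -> position (25-6) mod 26 = 19 -> T
  K (position 10) -> position (10-6) mod 26 = 4 -> E
  D (position 3) -> position (3-6) mod 26 = 23 -> X
  Z (position 25) -> position (25-6) mod 26 = 19 -> T
Decrypted message: PLAINTEXT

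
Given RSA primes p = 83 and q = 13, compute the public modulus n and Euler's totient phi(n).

Step 1: n = p * q = 83 * 13 = 1079.
Step 2: phi(n) = (p-1)(q-1) = 82 * 12 = 984.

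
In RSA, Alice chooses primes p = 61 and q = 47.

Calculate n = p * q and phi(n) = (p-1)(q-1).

Step 1: n = p * q = 61 * 47 = 2867.
Step 2: phi(n) = (p-1)(q-1) = 60 * 46 = 2760.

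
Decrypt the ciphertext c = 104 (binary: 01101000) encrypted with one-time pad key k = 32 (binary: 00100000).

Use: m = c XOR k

Step 1: XOR ciphertext with key:
  Ciphertext: 01101000
  Key:        00100000
  XOR:        01001000
Step 2: Plaintext = 01001000 = 72 in decimal.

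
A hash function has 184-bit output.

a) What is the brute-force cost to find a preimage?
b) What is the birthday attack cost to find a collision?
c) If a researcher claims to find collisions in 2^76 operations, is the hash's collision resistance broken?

Step 1: Preimage resistance requires brute-force of 2^184 operations.
Step 2: Collision resistance (birthday bound) = 2^(184/2) = 2^92.
Step 3: The claimed attack costs 2^76 operations.
Step 4: Since 2^76 < 2^92, the claimed attack beats the generic birthday bound, so collision resistance is broken.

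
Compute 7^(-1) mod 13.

Step 1: We need x such that 7 * x = 1 (mod 13).
Step 2: Using the extended Euclidean algorithm or trial:
  7 * 2 = 14 = 1 * 13 + 1.
Step 3: Since 14 mod 13 = 1, the inverse is x = 2.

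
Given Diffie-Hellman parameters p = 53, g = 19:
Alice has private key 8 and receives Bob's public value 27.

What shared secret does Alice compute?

Step 1: s = B^a mod p = 27^8 mod 53.
  27^1 mod 53 = 27
  27^2 mod 53 = (27 * 27) mod 53 = 40
  27^3 mod 53 = (40 * 27) mod 53 = 20
  27^4 mod 53 = (20 * 27) mod 53 = 10
  27^5 mod 53 = (10 * 27) mod 53 = 5
  27^6 mod 53 = (5 * 27) mod 53 = 29
  27^7 mod 53 = (29 * 27) mod 53 = 41
  27^8 mod 53 = (41 * 27) mod 53 = 47
Result: shared secret = 47.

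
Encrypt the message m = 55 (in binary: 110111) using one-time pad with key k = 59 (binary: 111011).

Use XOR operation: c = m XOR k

Step 1: Write out the XOR operation bit by bit:
  Message: 110111
  Key:     111011
  XOR:     001100
Step 2: Convert to decimal: 001100 = 12.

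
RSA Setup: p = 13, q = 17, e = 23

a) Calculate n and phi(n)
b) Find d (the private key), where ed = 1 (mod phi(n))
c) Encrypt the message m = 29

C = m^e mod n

Step 1: n = 13 * 17 = 221.
Step 2: phi(n) = (13-1)(17-1) = 12 * 16 = 192.
Step 3: Find d = 23^(-1) mod 192 = 167.
  Verify: 23 * 167 = 3841 = 1 (mod 192).
Step 4: C = 29^23 mod 221 = 126.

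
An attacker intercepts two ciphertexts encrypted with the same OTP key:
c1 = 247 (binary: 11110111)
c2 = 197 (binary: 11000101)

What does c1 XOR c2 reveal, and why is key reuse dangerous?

Step 1: c1 XOR c2 = (m1 XOR k) XOR (m2 XOR k).
Step 2: By XOR associativity/commutativity: = m1 XOR m2 XOR k XOR k = m1 XOR m2.
Step 3: 11110111 XOR 11000101 = 00110010 = 50.
Step 4: The key cancels out! An attacker learns m1 XOR m2 = 50, revealing the relationship between plaintexts.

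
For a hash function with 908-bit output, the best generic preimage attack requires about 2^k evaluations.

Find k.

Step 1: The hash has a 908-bit output.
Step 2: Preimage resistance means: given a digest h(x), it should be infeasible to find any input that hashes to it.
With a 908-bit output there are 2^908 possible digests, so a generic brute-force preimage search costs about 2^908 evaluations.
Step 3: Security level = 908 bits.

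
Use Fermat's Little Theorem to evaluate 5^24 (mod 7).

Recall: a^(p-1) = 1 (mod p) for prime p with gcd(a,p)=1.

Step 1: Since 7 is prime, by Fermat's Little Theorem: 5^6 = 1 (mod 7).
Step 2: Reduce exponent: 24 mod 6 = 0.
Step 3: So 5^24 = 5^0 (mod 7).
Step 4: 5^0 mod 7 = 1.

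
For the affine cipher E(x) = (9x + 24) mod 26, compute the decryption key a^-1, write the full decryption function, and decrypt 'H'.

Step 1: Find a^-1, the modular inverse of 9 mod 26.
Step 2: We need 9 * a^-1 = 1 (mod 26).
Step 3: 9 * 3 = 27 = 1 * 26 + 1, so a^-1 = 3.
Step 4: D(y) = 3(y - 24) mod 26.
Step 5: Apply to 'H' (y = 7): D(7) = 3 * (7 - 24) mod 26 = 3 * -17 mod 26 = 1 -> 'B'.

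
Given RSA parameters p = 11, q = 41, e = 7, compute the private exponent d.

Step 1: n = 11 * 41 = 451.
Step 2: phi(n) = 10 * 40 = 400.
Step 3: Find d such that 7 * d = 1 (mod 400).
Step 4: d = 7^(-1) mod 400 = 343.
Verification: 7 * 343 = 2401 = 6 * 400 + 1.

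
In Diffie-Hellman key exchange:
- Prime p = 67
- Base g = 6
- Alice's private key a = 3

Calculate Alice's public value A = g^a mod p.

Step 1: A = g^a mod p = 6^3 mod 67.
  6^1 mod 67 = 6
  6^2 mod 67 = (6 * 6) mod 67 = 36
  6^3 mod 67 = (36 * 6) mod 67 = 15
Result: A = 15.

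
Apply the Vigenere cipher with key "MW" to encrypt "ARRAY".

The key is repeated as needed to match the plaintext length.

Step 1: Repeat key to match plaintext length:
  Plaintext: ARRAY
  Key:       MWMWM
Step 2: Encrypt each letter:
  A(0) + M(12) = (0+12) mod 26 = 12 = M
  R(17) + W(22) = (17+22) mod 26 = 13 = N
  R(17) + M(12) = (17+12) mod 26 = 3 = D
  A(0) + W(22) = (0+22) mod 26 = 22 = W
  Y(24) + M(12) = (24+12) mod 26 = 10 = K
Ciphertext: MNDWK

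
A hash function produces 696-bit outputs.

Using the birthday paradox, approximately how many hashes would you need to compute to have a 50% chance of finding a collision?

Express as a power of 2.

Step 1: The birthday paradox gives collision probability ~50% after sqrt(2^n) = 2^(n/2) hashes.
Step 2: For 696-bit output: 2^(696/2) = 2^348.
Step 3: Approximately 2^348 hash computations needed.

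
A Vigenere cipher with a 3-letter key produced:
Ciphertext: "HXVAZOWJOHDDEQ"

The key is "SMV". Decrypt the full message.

Step 1: Key 'SMV' has length 3. Extended key: SMVSMVSMVSMVSM
Step 2: Decrypt each position:
  H(7) - S(18) = 15 = P
  X(23) - M(12) = 11 = L
  V(21) - V(21) = 0 = A
  A(0) - S(18) = 8 = I
  Z(25) - M(12) = 13 = N
  O(14) - V(21) = 19 = T
  W(22) - S(18) = 4 = E
  J(9) - M(12) = 23 = X
  O(14) - V(21) = 19 = T
  H(7) - S(18) = 15 = P
  D(3) - M(12) = 17 = R
  D(3) - V(21) = 8 = I
  E(4) - S(18) = 12 = M
  Q(16) - M(12) = 4 = E
Plaintext: PLAINTEXTPRIME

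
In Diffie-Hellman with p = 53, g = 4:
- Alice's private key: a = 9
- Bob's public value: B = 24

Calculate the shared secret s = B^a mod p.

Step 1: s = B^a mod p = 24^9 mod 53.
  24^1 mod 53 = 24
  24^2 mod 53 = (24 * 24) mod 53 = 46
  24^3 mod 53 = (46 * 24) mod 53 = 44
  24^4 mod 53 = (44 * 24) mod 53 = 49
  24^5 mod 53 = (49 * 24) mod 53 = 10
  24^6 mod 53 = (10 * 24) mod 53 = 28
  24^7 mod 53 = (28 * 24) mod 53 = 36
  24^8 mod 53 = (36 * 24) mod 53 = 16
  24^9 mod 53 = (16 * 24) mod 53 = 13
Result: shared secret = 13.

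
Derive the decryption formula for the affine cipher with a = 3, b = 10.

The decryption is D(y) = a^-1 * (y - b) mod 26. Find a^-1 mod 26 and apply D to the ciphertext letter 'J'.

Step 1: Find a^-1, the modular inverse of 3 mod 26.
Step 2: We need 3 * a^-1 = 1 (mod 26).
Step 3: 3 * 9 = 27 = 1 * 26 + 1, so a^-1 = 9.
Step 4: D(y) = 9(y - 10) mod 26.
Step 5: Apply to 'J' (y = 9): D(9) = 9 * (9 - 10) mod 26 = 9 * -1 mod 26 = 17 -> 'R'.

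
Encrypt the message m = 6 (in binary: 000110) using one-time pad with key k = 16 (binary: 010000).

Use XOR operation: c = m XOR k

Step 1: Write out the XOR operation bit by bit:
  Message: 000110
  Key:     010000
  XOR:     010110
Step 2: Convert to decimal: 010110 = 22.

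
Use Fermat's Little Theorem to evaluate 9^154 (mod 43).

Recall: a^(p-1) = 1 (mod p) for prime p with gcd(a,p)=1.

Step 1: Since 43 is prime, by Fermat's Little Theorem: 9^42 = 1 (mod 43).
Step 2: Reduce exponent: 154 mod 42 = 28.
Step 3: So 9^154 = 9^28 (mod 43).
Step 4: 9^28 mod 43 = 36.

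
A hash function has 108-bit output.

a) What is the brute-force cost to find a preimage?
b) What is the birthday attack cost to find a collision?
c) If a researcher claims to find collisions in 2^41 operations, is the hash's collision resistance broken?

Step 1: Preimage resistance requires brute-force of 2^108 operations.
Step 2: Collision resistance (birthday bound) = 2^(108/2) = 2^54.
Step 3: The claimed attack costs 2^41 operations.
Step 4: Since 2^41 < 2^54, the claimed attack beats the generic birthday bound, so collision resistance is broken.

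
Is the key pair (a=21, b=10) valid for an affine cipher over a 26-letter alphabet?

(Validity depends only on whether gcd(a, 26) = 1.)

Step 1: Compute gcd(21, 26).
Step 2: gcd(21, 26) = 1.
Since gcd = 1, 21 is coprime with 26, so it is a valid key.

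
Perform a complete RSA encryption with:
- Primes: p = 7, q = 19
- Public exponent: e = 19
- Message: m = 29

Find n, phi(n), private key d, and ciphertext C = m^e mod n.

Step 1: n = 7 * 19 = 133.
Step 2: phi(n) = (7-1)(19-1) = 6 * 18 = 108.
Step 3: Find d = 19^(-1) mod 108 = 91.
  Verify: 19 * 91 = 1729 = 1 (mod 108).
Step 4: C = 29^19 mod 133 = 29.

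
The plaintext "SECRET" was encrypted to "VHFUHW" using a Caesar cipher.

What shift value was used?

Step 1: Compare first letters: S (position 18) -> V (position 21).
Step 2: Shift = (21 - 18) mod 26 = 3.
The shift value is 3.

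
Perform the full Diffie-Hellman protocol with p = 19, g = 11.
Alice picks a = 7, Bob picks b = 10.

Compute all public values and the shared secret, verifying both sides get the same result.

Step 1: A = g^a mod p = 11^7 mod 19 = 11.
Step 2: B = g^b mod p = 11^10 mod 19 = 11.
Step 3: Alice computes s = B^a mod p = 11^7 mod 19 = 11.
Step 4: Bob computes s = A^b mod p = 11^10 mod 19 = 11.
Both sides agree: shared secret = 11.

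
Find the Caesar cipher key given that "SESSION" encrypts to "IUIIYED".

Step 1: Compare first letters: S (position 18) -> I (position 8).
Step 2: Shift = (8 - 18) mod 26 = 16.
The shift value is 16.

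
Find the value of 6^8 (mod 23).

Step 1: Compute 6^8 mod 23 step by step, reducing modulo 23 at each step.
  6^1 mod 23 = 6
  6^2 mod 23 = (6 * 6) mod 23 = 13
  6^3 mod 23 = (13 * 6) mod 23 = 9
  6^4 mod 23 = (9 * 6) mod 23 = 8
  6^5 mod 23 = (8 * 6) mod 23 = 2
  6^6 mod 23 = (2 * 6) mod 23 = 12
  6^7 mod 23 = (12 * 6) mod 23 = 3
  6^8 mod 23 = (3 * 6) mod 23 = 18
Step 2: Result = 18.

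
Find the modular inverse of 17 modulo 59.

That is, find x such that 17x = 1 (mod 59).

Step 1: We need x such that 17 * x = 1 (mod 59).
Step 2: Using the extended Euclidean algorithm or trial:
  17 * 7 = 119 = 2 * 59 + 1.
Step 3: Since 119 mod 59 = 1, the inverse is x = 7.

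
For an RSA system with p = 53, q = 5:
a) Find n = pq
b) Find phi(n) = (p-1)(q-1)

Step 1: n = p * q = 53 * 5 = 265.
Step 2: phi(n) = (p-1)(q-1) = 52 * 4 = 208.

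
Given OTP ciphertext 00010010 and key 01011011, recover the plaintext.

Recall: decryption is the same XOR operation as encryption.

Step 1: XOR ciphertext with key:
  Ciphertext: 00010010
  Key:        01011011
  XOR:        01001001
Step 2: Plaintext = 01001001 = 73 in decimal.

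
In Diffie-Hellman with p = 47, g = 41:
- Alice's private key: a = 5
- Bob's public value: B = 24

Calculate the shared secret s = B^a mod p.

Step 1: s = B^a mod p = 24^5 mod 47.
  24^1 mod 47 = 24
  24^2 mod 47 = (24 * 24) mod 47 = 12
  24^3 mod 47 = (12 * 24) mod 47 = 6
  24^4 mod 47 = (6 * 24) mod 47 = 3
  24^5 mod 47 = (3 * 24) mod 47 = 25
Result: shared secret = 25.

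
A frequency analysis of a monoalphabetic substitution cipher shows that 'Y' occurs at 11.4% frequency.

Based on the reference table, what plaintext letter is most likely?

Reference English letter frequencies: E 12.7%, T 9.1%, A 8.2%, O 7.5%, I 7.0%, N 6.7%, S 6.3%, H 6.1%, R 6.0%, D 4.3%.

Step 1: The observed frequency is 11.4%.
Step 2: Compare with English frequencies:
  E: 12.7% (difference: 1.3%) <-- closest
  T: 9.1% (difference: 2.3%)
  A: 8.2% (difference: 3.2%)
  O: 7.5% (difference: 3.9%)
  I: 7.0% (difference: 4.4%)
  N: 6.7% (difference: 4.7%)
  S: 6.3% (difference: 5.1%)
  H: 6.1% (difference: 5.3%)
  R: 6.0% (difference: 5.4%)
  D: 4.3% (difference: 7.1%)
Step 3: 'Y' most likely represents 'E' (frequency 12.7%).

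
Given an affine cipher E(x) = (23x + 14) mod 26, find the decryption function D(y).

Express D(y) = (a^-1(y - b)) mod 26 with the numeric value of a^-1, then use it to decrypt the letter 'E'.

Step 1: Find a^-1, the modular inverse of 23 mod 26.
Step 2: We need 23 * a^-1 = 1 (mod 26).
Step 3: 23 * 17 = 391 = 15 * 26 + 1, so a^-1 = 17.
Step 4: D(y) = 17(y - 14) mod 26.
Step 5: Apply to 'E' (y = 4): D(4) = 17 * (4 - 14) mod 26 = 17 * -10 mod 26 = 12 -> 'M'.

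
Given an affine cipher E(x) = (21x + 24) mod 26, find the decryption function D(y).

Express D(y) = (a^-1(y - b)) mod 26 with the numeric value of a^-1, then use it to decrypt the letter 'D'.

Step 1: Find a^-1, the modular inverse of 21 mod 26.
Step 2: We need 21 * a^-1 = 1 (mod 26).
Step 3: 21 * 5 = 105 = 4 * 26 + 1, so a^-1 = 5.
Step 4: D(y) = 5(y - 24) mod 26.
Step 5: Apply to 'D' (y = 3): D(3) = 5 * (3 - 24) mod 26 = 5 * -21 mod 26 = 25 -> 'Z'.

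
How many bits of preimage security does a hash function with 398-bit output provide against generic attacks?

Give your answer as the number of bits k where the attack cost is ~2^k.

Step 1: The hash has a 398-bit output.
Step 2: Preimage resistance means: given a digest h(x), it should be infeasible to find any input that hashes to it.
With a 398-bit output there are 2^398 possible digests, so a generic brute-force preimage search costs about 2^398 evaluations.
Step 3: Security level = 398 bits.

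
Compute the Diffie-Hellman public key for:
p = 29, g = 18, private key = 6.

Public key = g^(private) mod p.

Step 1: A = g^a mod p = 18^6 mod 29.
  18^1 mod 29 = 18
  18^2 mod 29 = (18 * 18) mod 29 = 5
  18^3 mod 29 = (5 * 18) mod 29 = 3
  18^4 mod 29 = (3 * 18) mod 29 = 25
  18^5 mod 29 = (25 * 18) mod 29 = 15
  18^6 mod 29 = (15 * 18) mod 29 = 9
Result: A = 9.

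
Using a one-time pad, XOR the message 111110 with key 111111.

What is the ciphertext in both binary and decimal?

Step 1: Write out the XOR operation bit by bit:
  Message: 111110
  Key:     111111
  XOR:     000001
Step 2: Convert to decimal: 000001 = 1.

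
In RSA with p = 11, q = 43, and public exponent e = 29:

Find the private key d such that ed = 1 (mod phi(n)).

Step 1: n = 11 * 43 = 473.
Step 2: phi(n) = 10 * 42 = 420.
Step 3: Find d such that 29 * d = 1 (mod 420).
Step 4: d = 29^(-1) mod 420 = 29.
Verification: 29 * 29 = 841 = 2 * 420 + 1.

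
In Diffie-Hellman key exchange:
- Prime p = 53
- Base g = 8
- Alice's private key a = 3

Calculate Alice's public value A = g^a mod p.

Step 1: A = g^a mod p = 8^3 mod 53.
  8^1 mod 53 = 8
  8^2 mod 53 = (8 * 8) mod 53 = 11
  8^3 mod 53 = (11 * 8) mod 53 = 35
Result: A = 35.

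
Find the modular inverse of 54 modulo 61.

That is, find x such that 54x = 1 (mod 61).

Step 1: We need x such that 54 * x = 1 (mod 61).
Step 2: Using the extended Euclidean algorithm or trial:
  54 * 26 = 1404 = 23 * 61 + 1.
Step 3: Since 1404 mod 61 = 1, the inverse is x = 26.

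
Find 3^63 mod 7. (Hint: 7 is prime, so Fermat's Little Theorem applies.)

Step 1: Since 7 is prime, by Fermat's Little Theorem: 3^6 = 1 (mod 7).
Step 2: Reduce exponent: 63 mod 6 = 3.
Step 3: So 3^63 = 3^3 (mod 7).
Step 4: 3^3 mod 7 = 6.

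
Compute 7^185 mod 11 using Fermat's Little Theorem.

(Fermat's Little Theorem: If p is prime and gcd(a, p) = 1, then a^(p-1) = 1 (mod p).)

Step 1: Since 11 is prime, by Fermat's Little Theorem: 7^10 = 1 (mod 11).
Step 2: Reduce exponent: 185 mod 10 = 5.
Step 3: So 7^185 = 7^5 (mod 11).
Step 4: 7^5 mod 11 = 10.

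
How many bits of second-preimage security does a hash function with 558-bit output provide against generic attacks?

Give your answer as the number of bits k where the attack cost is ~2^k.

Step 1: The hash has a 558-bit output.
Step 2: Second-preimage resistance means: given a specific input x, it should be infeasible to find a different y with h(y) = h(x).
With a 558-bit output, a generic search for a second preimage costs about 2^558 evaluations (each trial matches the fixed target with probability 2^-558).
Step 3: Security level = 558 bits.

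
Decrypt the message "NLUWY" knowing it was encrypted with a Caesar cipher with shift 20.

Step 1: Reverse the shift by subtracting 20 from each letter position.
  N (position 13) -> position (13-20) mod 26 = 19 -> T
  L (position 11) -> position (11-20) mod 26 = 17 -> R
  U (position 20) -> position (20-20) mod 26 = 0 -> A
  W (position 22) -> position (22-20) mod 26 = 2 -> C
  Y (position 24) -> position (24-20) mod 26 = 4 -> E
Decrypted message: TRACE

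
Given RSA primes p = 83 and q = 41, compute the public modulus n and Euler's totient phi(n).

Step 1: n = p * q = 83 * 41 = 3403.
Step 2: phi(n) = (p-1)(q-1) = 82 * 40 = 3280.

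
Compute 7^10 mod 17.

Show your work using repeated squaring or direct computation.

Step 1: Compute 7^10 mod 17 step by step, reducing modulo 17 at each step.
  7^1 mod 17 = 7
  7^2 mod 17 = (7 * 7) mod 17 = 15
  7^3 mod 17 = (15 * 7) mod 17 = 3
  7^4 mod 17 = (3 * 7) mod 17 = 4
  7^5 mod 17 = (4 * 7) mod 17 = 11
  7^6 mod 17 = (11 * 7) mod 17 = 9
  7^7 mod 17 = (9 * 7) mod 17 = 12
  7^8 mod 17 = (12 * 7) mod 17 = 16
  7^9 mod 17 = (16 * 7) mod 17 = 10
  7^10 mod 17 = (10 * 7) mod 17 = 2
Step 2: Result = 2.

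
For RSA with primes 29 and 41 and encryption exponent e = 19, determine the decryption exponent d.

Step 1: n = 29 * 41 = 1189.
Step 2: phi(n) = 28 * 40 = 1120.
Step 3: Find d such that 19 * d = 1 (mod 1120).
Step 4: d = 19^(-1) mod 1120 = 59.
Verification: 19 * 59 = 1121 = 1 * 1120 + 1.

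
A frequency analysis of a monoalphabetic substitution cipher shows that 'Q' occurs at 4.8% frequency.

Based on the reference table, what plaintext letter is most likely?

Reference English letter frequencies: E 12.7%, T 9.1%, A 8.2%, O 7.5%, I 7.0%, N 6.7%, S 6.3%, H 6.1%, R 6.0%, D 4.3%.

Step 1: The observed frequency is 4.8%.
Step 2: Compare with English frequencies:
  E: 12.7% (difference: 7.9%)
  T: 9.1% (difference: 4.3%)
  A: 8.2% (difference: 3.4%)
  O: 7.5% (difference: 2.7%)
  I: 7.0% (difference: 2.2%)
  N: 6.7% (difference: 1.9%)
  S: 6.3% (difference: 1.5%)
  H: 6.1% (difference: 1.3%)
  R: 6.0% (difference: 1.2%)
  D: 4.3% (difference: 0.5%) <-- closest
Step 3: 'Q' most likely represents 'D' (frequency 4.3%).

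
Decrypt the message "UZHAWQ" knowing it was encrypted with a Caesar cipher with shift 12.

Step 1: Reverse the shift by subtracting 12 from each letter position.
  U (position 20) -> position (20-12) mod 26 = 8 -> I
  Z (position 25) -> position (25-12) mod 26 = 13 -> N
  H (position 7) -> position (7-12) mod 26 = 21 -> V
  A (position 0) -> position (0-12) mod 26 = 14 -> O
  W (position 22) -> position (22-12) mod 26 = 10 -> K
  Q (position 16) -> position (16-12) mod 26 = 4 -> E
Decrypted message: INVOKE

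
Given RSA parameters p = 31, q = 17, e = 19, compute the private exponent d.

Step 1: n = 31 * 17 = 527.
Step 2: phi(n) = 30 * 16 = 480.
Step 3: Find d such that 19 * d = 1 (mod 480).
Step 4: d = 19^(-1) mod 480 = 379.
Verification: 19 * 379 = 7201 = 15 * 480 + 1.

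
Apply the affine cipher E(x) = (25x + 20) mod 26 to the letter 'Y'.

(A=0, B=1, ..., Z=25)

Step 1: Convert 'Y' to number: x = 24.
Step 2: E(24) = (25 * 24 + 20) mod 26 = 620 mod 26 = 22.
Step 3: Convert 22 back to letter: W.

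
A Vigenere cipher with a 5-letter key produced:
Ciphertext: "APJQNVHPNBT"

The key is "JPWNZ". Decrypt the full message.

Step 1: Key 'JPWNZ' has length 5. Extended key: JPWNZJPWNZJ
Step 2: Decrypt each position:
  A(0) - J(9) = 17 = R
  P(15) - P(15) = 0 = A
  J(9) - W(22) = 13 = N
  Q(16) - N(13) = 3 = D
  N(13) - Z(25) = 14 = O
  V(21) - J(9) = 12 = M
  H(7) - P(15) = 18 = S
  P(15) - W(22) = 19 = T
  N(13) - N(13) = 0 = A
  B(1) - Z(25) = 2 = C
  T(19) - J(9) = 10 = K
Plaintext: RANDOMSTACK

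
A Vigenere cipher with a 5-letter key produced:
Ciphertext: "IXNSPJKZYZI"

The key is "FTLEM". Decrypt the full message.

Step 1: Key 'FTLEM' has length 5. Extended key: FTLEMFTLEMF
Step 2: Decrypt each position:
  I(8) - F(5) = 3 = D
  X(23) - T(19) = 4 = E
  N(13) - L(11) = 2 = C
  S(18) - E(4) = 14 = O
  P(15) - M(12) = 3 = D
  J(9) - F(5) = 4 = E
  K(10) - T(19) = 17 = R
  Z(25) - L(11) = 14 = O
  Y(24) - E(4) = 20 = U
  Z(25) - M(12) = 13 = N
  I(8) - F(5) = 3 = D
Plaintext: DECODEROUND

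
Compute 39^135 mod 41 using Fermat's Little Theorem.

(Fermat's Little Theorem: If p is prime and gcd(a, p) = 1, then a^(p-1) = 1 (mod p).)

Step 1: Since 41 is prime, by Fermat's Little Theorem: 39^40 = 1 (mod 41).
Step 2: Reduce exponent: 135 mod 40 = 15.
Step 3: So 39^135 = 39^15 (mod 41).
Step 4: 39^15 mod 41 = 32.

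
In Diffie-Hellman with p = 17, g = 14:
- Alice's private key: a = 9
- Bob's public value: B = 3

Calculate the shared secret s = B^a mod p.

Step 1: s = B^a mod p = 3^9 mod 17.
  3^1 mod 17 = 3
  3^2 mod 17 = (3 * 3) mod 17 = 9
  3^3 mod 17 = (9 * 3) mod 17 = 10
  3^4 mod 17 = (10 * 3) mod 17 = 13
  3^5 mod 17 = (13 * 3) mod 17 = 5
  3^6 mod 17 = (5 * 3) mod 17 = 15
  3^7 mod 17 = (15 * 3) mod 17 = 11
  3^8 mod 17 = (11 * 3) mod 17 = 16
  3^9 mod 17 = (16 * 3) mod 17 = 14
Result: shared secret = 14.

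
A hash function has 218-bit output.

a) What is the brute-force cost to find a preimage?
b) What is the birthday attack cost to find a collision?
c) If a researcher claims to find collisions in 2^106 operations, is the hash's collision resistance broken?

Step 1: Preimage resistance requires brute-force of 2^218 operations.
Step 2: Collision resistance (birthday bound) = 2^(218/2) = 2^109.
Step 3: The claimed attack costs 2^106 operations.
Step 4: Since 2^106 < 2^109, the claimed attack beats the generic birthday bound, so collision resistance is broken.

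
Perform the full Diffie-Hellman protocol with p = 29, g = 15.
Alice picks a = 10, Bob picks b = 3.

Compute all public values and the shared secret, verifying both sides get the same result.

Step 1: A = g^a mod p = 15^10 mod 29 = 13.
Step 2: B = g^b mod p = 15^3 mod 29 = 11.
Step 3: Alice computes s = B^a mod p = 11^10 mod 29 = 22.
Step 4: Bob computes s = A^b mod p = 13^3 mod 29 = 22.
Both sides agree: shared secret = 22.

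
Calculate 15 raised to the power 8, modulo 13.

Step 1: Compute 15^8 mod 13 step by step, reducing modulo 13 at each step.
  15^1 mod 13 = 2
  15^2 mod 13 = (2 * 15) mod 13 = 4
  15^3 mod 13 = (4 * 15) mod 13 = 8
  15^4 mod 13 = (8 * 15) mod 13 = 3
  15^5 mod 13 = (3 * 15) mod 13 = 6
  15^6 mod 13 = (6 * 15) mod 13 = 12
  15^7 mod 13 = (12 * 15) mod 13 = 11
  15^8 mod 13 = (11 * 15) mod 13 = 9
Step 2: Result = 9.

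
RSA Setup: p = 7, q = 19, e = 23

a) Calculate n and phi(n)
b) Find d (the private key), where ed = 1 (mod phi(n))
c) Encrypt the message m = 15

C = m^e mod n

Step 1: n = 7 * 19 = 133.
Step 2: phi(n) = (7-1)(19-1) = 6 * 18 = 108.
Step 3: Find d = 23^(-1) mod 108 = 47.
  Verify: 23 * 47 = 1081 = 1 (mod 108).
Step 4: C = 15^23 mod 133 = 78.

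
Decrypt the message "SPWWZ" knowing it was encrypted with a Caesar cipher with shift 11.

Step 1: Reverse the shift by subtracting 11 from each letter position.
  S (position 18) -> position (18-11) mod 26 = 7 -> H
  P (position 15) -> position (15-11) mod 26 = 4 -> E
  W (position 22) -> position (22-11) mod 26 = 11 -> L
  W (position 22) -> position (22-11) mod 26 = 11 -> L
  Z (position 25) -> position (25-11) mod 26 = 14 -> O
Decrypted message: HELLO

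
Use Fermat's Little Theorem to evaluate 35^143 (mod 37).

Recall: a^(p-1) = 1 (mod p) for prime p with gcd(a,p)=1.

Step 1: Since 37 is prime, by Fermat's Little Theorem: 35^36 = 1 (mod 37).
Step 2: Reduce exponent: 143 mod 36 = 35.
Step 3: So 35^143 = 35^35 (mod 37).
Step 4: 35^35 mod 37 = 18.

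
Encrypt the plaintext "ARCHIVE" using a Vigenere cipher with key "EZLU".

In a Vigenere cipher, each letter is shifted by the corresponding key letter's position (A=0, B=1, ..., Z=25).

Step 1: Repeat key to match plaintext length:
  Plaintext: ARCHIVE
  Key:       EZLUEZL
Step 2: Encrypt each letter:
  A(0) + E(4) = (0+4) mod 26 = 4 = E
  R(17) + Z(25) = (17+25) mod 26 = 16 = Q
  C(2) + L(11) = (2+11) mod 26 = 13 = N
  H(7) + U(20) = (7+20) mod 26 = 1 = B
  I(8) + E(4) = (8+4) mod 26 = 12 = M
  V(21) + Z(25) = (21+25) mod 26 = 20 = U
  E(4) + L(11) = (4+11) mod 26 = 15 = P
Ciphertext: EQNBMUP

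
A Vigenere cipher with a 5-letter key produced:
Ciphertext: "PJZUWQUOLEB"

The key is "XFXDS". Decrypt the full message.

Step 1: Key 'XFXDS' has length 5. Extended key: XFXDSXFXDSX
Step 2: Decrypt each position:
  P(15) - X(23) = 18 = S
  J(9) - F(5) = 4 = E
  Z(25) - X(23) = 2 = C
  U(20) - D(3) = 17 = R
  W(22) - S(18) = 4 = E
  Q(16) - X(23) = 19 = T
  U(20) - F(5) = 15 = P
  O(14) - X(23) = 17 = R
  L(11) - D(3) = 8 = I
  E(4) - S(18) = 12 = M
  B(1) - X(23) = 4 = E
Plaintext: SECRETPRIME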